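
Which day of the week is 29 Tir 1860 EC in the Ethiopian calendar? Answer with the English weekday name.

This is JDN 2403369 (6 February 1868 Gregorian).
Since JDN mod 7 = 3 (0 = Monday), the day is Thursday.

Thursday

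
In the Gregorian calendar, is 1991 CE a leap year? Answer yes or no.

1991 is not divisible by 4, so it is a common year.

no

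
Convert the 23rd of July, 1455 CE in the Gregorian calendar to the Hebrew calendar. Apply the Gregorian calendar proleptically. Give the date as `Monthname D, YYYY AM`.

Both dates share Julian Day Number 2252691; in the Hebrew calendar that is 28 Tammuz 5215 AM.

Tammuz 28, 5215 AM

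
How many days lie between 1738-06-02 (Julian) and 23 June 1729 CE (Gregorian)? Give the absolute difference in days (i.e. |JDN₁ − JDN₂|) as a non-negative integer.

JDN of the first date = 2356015.
JDN of the second date = 2352738.
|2352738 − 2356015| = 3277.

3277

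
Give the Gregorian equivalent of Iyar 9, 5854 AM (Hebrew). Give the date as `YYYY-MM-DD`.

Julian Day Number of the source date = 2485993.
Converting JDN 2485993 to the Gregorian calendar gives 25 April 2094 CE.

2094-04-25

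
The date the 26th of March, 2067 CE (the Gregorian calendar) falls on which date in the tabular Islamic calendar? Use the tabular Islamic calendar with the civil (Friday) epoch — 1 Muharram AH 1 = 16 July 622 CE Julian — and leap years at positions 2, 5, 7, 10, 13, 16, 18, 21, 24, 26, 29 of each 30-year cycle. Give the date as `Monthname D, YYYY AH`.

Muharram 10, 1490 AH

Julian Day Number of the source date = 2476101.
Converting JDN 2476101 to the tabular Islamic calendar gives 10 Muharram 1490 AH.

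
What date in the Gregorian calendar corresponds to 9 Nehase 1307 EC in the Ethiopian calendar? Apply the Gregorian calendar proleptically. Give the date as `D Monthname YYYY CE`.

10 August 1315 CE

Both dates share Julian Day Number 2201575; in the Gregorian calendar that is 10 August 1315 CE.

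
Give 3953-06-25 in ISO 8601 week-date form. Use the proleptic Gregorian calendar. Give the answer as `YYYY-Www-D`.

The weekday is Thursday (ISO weekday 4).
That Thursday belongs to ISO week 26 of ISO year 3953.

3953-W26-4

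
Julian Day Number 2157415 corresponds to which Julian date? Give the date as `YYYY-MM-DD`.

1194-09-06

JDN 2157415 is 13 September 1194 in the proleptic Gregorian calendar.
In the Julian calendar that day is 1194-09-06.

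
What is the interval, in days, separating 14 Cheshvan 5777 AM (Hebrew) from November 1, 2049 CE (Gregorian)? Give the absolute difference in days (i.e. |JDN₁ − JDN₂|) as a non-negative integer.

First date → JDN 2457708; second date → JDN 2469747.
The interval is |2457708 − 2469747| = 12039 days.

12039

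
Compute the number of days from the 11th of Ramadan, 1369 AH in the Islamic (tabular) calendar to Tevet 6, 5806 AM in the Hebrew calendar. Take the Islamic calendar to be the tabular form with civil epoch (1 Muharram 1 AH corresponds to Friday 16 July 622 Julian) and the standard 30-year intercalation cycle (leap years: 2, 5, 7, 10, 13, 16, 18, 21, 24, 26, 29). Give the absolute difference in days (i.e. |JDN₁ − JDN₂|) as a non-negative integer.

JDN of the first date = 2433460.
JDN of the second date = 2468330.
|2468330 − 2433460| = 34870.

34870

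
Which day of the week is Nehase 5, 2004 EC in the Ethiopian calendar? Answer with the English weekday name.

In the Gregorian calendar this is 11 August 2012 (JDN 2456151).
2456151 ≡ 5 (mod 7); counting from Monday = 0 gives Saturday.

Saturday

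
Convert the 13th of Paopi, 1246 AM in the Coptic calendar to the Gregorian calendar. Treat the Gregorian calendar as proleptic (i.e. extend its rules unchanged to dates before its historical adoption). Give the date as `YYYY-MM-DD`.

Julian Day Number of the source date = 2279808.
Converting JDN 2279808 to the Gregorian calendar gives 20 October 1529 CE.

1529-10-20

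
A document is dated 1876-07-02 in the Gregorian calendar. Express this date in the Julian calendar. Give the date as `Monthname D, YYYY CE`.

For dates in this range the Gregorian date is 12 days ahead of the Julian.
2 July 1876 Gregorian − 12 days → 20 June 1876 Julian.

June 20, 1876 CE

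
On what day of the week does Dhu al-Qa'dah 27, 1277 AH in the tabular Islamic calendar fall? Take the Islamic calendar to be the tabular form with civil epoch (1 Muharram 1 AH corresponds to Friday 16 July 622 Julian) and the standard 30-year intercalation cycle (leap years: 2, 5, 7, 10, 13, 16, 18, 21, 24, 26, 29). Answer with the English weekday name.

Thursday

This is JDN 2400933 (6 June 1861 Gregorian).
2400933 ≡ 3 (mod 7); counting from Monday = 0 gives Thursday.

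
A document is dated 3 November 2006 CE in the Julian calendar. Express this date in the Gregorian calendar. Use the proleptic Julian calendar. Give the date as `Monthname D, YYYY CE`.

At this point the Julian calendar is 13 days behind the Gregorian.
3 November 2006 Julian + 13 days → 16 November 2006 Gregorian.

November 16, 2006 CE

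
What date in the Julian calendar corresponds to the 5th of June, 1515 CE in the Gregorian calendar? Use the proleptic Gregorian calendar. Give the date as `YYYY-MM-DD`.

1515-05-26

The Julian–Gregorian offset here is 10 days (Julian trailing).
5 June 1515 Gregorian − 10 days → 26 May 1515 Julian.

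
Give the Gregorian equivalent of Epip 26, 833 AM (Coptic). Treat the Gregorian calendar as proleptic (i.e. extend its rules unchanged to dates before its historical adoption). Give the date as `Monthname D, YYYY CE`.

Julian Day Number of the source date = 2129243.
Converting JDN 2129243 to the Gregorian calendar gives 27 July 1117 CE.

July 27, 1117 CE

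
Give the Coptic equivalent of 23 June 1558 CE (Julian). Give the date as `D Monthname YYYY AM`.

Both dates share Julian Day Number 2290291; in the Coptic calendar that is 29 Paoni 1274 AM.

29 Paoni 1274 AM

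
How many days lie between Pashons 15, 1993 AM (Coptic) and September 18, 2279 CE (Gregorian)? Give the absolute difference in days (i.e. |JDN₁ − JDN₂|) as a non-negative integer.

First date → JDN 2552862; second date → JDN 2553708.
The interval is |2552862 − 2553708| = 846 days.

846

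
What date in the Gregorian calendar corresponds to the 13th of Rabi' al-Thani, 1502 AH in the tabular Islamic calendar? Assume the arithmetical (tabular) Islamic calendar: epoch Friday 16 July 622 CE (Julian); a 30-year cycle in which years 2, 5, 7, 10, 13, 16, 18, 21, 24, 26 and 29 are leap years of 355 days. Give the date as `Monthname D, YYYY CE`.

February 15, 2079 CE

Julian Day Number of the source date = 2480445.
Converting JDN 2480445 to the Gregorian calendar gives 15 February 2079 CE.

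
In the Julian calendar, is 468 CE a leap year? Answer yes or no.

yes

468 mod 4 = 0, so it is a leap year in the Julian calendar.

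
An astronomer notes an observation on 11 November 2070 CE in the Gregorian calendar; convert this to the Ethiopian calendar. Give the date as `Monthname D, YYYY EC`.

Hidar 2, 2063 EC

Both dates share Julian Day Number 2477427; in the Ethiopian calendar that is 2 Hidar 2063 EC.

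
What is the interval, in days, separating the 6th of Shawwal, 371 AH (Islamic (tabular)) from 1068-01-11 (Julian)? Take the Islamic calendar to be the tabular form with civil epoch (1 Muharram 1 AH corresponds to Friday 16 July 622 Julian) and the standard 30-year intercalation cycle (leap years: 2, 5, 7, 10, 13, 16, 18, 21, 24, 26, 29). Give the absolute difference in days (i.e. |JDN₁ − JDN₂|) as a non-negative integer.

JDN of the first date = 2079827.
JDN of the second date = 2111155.
|2111155 − 2079827| = 31328.

31328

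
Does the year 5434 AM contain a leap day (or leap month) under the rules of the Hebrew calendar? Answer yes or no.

Hebrew year 5434 is year 19 of its 19-year Metonic cycle; leap years are at positions 3, 6, 8, 11, 14, 17, 19, so it is a leap year (13 months).

yes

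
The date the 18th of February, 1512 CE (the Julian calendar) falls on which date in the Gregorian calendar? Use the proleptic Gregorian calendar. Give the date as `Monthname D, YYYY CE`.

February 28, 1512 CE

The Julian–Gregorian offset here is 10 days (Julian trailing).
18 February 1512 Julian + 10 days → 28 February 1512 Gregorian.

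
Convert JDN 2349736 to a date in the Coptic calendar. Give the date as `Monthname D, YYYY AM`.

Paremhat 28, 1437 AM

JDN 2349736 is 4 April 1721 in the Gregorian calendar.
In the Coptic calendar that day is Paremhat 28, 1437 AM.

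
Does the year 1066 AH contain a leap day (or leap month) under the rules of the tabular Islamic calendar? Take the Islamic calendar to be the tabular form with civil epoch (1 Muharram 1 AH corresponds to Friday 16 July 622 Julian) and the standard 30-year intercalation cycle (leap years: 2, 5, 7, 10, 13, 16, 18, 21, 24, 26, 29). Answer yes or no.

Year 1066 AH is year 16 of its 30-year cycle; leap positions are 2, 5, 7, 10, 13, 16, 18, 21, 24, 26, 29, so it is a leap year (355 days).

yes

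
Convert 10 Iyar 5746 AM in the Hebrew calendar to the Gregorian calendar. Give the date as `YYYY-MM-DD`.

Both dates share Julian Day Number 2446570; in the Gregorian calendar that is 19 May 1986 CE.

1986-05-19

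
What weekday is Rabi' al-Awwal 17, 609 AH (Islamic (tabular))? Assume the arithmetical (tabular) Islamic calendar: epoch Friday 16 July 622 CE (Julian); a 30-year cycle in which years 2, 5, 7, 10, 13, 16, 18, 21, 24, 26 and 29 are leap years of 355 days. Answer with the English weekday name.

Friday

In the proleptic Gregorian calendar this is 24 August 1212 (JDN 2163970).
2163970 ≡ 4 (mod 7); counting from Monday = 0 gives Friday.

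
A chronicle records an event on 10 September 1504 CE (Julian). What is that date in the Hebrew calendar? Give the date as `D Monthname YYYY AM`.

The source date corresponds to 20 September 1504 in the proleptic Gregorian calendar (JDN 2270647).
That day falls on 2 Tishrei 5265 AM in the Hebrew calendar.

2 Tishrei 5265 AM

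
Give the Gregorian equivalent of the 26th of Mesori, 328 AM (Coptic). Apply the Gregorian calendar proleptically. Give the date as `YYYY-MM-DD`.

0612-08-22

Julian Day Number of the source date = 1944822.
Converting JDN 1944822 to the Gregorian calendar gives 22 August 612 CE.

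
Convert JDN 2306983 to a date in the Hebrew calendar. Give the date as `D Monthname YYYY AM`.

13 Adar II 5364 AM

JDN 2306983 is 15 March 1604 in the Gregorian calendar.
In the Hebrew calendar that day is 13 Adar II 5364 AM.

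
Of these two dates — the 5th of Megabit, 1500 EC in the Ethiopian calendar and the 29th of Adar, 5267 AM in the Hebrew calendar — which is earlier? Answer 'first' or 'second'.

second

First date → JDN 2271915; second date → JDN 2271561.
JDN 2271561 < JDN 2271915, so the second date is earlier.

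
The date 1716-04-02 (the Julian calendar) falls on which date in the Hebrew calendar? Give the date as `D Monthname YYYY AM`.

21 Nisan 5476 AM

Julian Day Number of the source date = 2347919.
Converting JDN 2347919 to the Hebrew calendar gives 21 Nisan 5476 AM.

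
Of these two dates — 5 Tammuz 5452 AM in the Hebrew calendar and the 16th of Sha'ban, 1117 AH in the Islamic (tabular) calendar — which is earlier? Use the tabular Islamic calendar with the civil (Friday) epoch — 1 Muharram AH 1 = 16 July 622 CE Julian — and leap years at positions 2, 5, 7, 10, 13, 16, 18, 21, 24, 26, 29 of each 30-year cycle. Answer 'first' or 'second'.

First date → JDN 2339221; second date → JDN 2344135.
JDN 2339221 < JDN 2344135, so the first date is earlier.

first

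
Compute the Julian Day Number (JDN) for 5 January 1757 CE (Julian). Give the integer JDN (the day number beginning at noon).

2362807

Equivalently 16 January 1757 (Gregorian).
JDN 2299161 is 15 October 1582 CE (Gregorian); the target day is +63646 days from there, so JDN = 2362807.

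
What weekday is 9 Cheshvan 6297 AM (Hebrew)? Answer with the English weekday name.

Thursday

In the Gregorian calendar this is 25 October 2536 (JDN 2647613).
JDN 2647613 mod 7 = 3, and JDN 0 was a Monday, so this is a Thursday.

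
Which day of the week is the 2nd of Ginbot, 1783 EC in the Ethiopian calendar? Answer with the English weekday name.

Sunday

In the Gregorian calendar this is 8 May 1791 (JDN 2375337).
Since JDN mod 7 = 6 (0 = Monday), the day is Sunday.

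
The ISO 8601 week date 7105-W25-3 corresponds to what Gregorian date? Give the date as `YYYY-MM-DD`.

7105-06-21

ISO week 1 of 7105 is the week containing the first Thursday of 7105.
Week 25, day 3 (Wednesday) lands on 7105-06-21.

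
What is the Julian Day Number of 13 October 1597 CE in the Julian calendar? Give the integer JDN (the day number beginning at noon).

2304648

Equivalently 23 October 1597 (Gregorian).
JDN 2451545 is 1 January 2000 CE (Gregorian); the target day is −146897 days from there, so JDN = 2304648.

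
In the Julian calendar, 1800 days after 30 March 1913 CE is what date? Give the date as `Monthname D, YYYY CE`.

March 4, 1918 CE

Counting 1800 days forward from JDN 2419870 reaches JDN 2421670, which is March 4, 1918 CE.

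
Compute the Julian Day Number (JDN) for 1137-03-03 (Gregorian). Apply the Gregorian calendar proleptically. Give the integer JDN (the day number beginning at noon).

2136402

JDN 2299161 is 15 October 1582 CE (Gregorian); the target day is −162759 days from there, so JDN = 2136402.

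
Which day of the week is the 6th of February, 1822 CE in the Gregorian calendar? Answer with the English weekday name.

Wednesday

Since JDN mod 7 = 2 (0 = Monday), the day is Wednesday.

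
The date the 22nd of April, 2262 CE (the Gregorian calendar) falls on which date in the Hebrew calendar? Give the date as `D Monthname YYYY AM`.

2 Iyar 6022 AM

Both dates share Julian Day Number 2547350; in the Hebrew calendar that is 2 Iyar 6022 AM.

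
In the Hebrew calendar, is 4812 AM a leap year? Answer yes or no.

no

Hebrew year 4812 is year 5 of its 19-year Metonic cycle; leap years are at positions 3, 6, 8, 11, 14, 17, 19, so it is a common year (12 months).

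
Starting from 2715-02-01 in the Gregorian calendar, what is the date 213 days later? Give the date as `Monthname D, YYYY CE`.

September 2, 2715 CE

The starting date is JDN 2712724; 2712724 + 213 = 2712937.
JDN 2712937 corresponds to September 2, 2715 CE.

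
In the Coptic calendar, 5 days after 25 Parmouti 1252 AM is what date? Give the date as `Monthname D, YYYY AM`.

Parmouti 30, 1252 AM

Counting 5 days forward from JDN 2282192 reaches JDN 2282197, which is Parmouti 30, 1252 AM.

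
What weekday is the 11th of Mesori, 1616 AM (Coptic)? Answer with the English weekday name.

In the Gregorian calendar this is 17 August 1900 (JDN 2415249).
Since JDN mod 7 = 4 (0 = Monday), the day is Friday.

Friday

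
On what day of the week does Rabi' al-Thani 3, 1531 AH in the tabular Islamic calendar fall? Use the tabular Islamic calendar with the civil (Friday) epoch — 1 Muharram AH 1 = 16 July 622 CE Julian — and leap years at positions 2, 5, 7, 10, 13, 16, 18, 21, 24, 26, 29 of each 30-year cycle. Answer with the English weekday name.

Monday

Equivalently 28 March 2107 Gregorian, JDN 2490712.
2490712 ≡ 0 (mod 7); counting from Monday = 0 gives Monday.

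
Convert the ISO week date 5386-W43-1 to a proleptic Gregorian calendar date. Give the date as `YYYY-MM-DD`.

5386-10-23

ISO week 1 of 5386 is the week containing the first Thursday of 5386.
Week 43, day 1 (Monday) lands on 5386-10-23.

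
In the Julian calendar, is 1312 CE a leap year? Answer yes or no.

1312 mod 4 = 0, so it is a leap year in the Julian calendar.

yes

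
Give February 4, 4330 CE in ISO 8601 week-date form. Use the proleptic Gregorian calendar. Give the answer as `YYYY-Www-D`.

4330-W06-2

The weekday is Tuesday (ISO weekday 2).
That Tuesday belongs to ISO week 6 of ISO year 4330.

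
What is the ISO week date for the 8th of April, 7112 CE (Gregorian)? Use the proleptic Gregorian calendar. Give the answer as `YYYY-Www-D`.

7112-W15-1

The weekday is Monday (ISO weekday 1).
That Monday belongs to ISO week 15 of ISO year 7112.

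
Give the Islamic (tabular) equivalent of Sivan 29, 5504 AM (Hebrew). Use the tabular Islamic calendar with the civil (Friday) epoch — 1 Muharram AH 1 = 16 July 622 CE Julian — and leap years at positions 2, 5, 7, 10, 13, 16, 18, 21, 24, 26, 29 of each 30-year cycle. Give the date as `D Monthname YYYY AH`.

27 Rabi' al-Thani 1157 AH

Julian Day Number of the source date = 2358203.
Converting JDN 2358203 to the tabular Islamic calendar gives 27 Rabi' al-Thani 1157 AH.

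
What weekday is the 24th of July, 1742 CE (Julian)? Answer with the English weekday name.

This is JDN 2357528 (4 August 1742 Gregorian).
2357528 ≡ 5 (mod 7); counting from Monday = 0 gives Saturday.

Saturday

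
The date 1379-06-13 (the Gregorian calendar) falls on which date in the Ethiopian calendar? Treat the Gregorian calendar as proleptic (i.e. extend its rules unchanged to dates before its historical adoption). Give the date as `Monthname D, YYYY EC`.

Sene 11, 1371 EC

Julian Day Number of the source date = 2224893.
Converting JDN 2224893 to the Ethiopian calendar gives 11 Sene 1371 EC.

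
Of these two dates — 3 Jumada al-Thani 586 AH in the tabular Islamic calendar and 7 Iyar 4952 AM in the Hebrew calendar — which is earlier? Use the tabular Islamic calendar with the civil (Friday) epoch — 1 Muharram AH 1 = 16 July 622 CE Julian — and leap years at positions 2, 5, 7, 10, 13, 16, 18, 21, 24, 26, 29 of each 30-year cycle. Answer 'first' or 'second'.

First date → JDN 2155894; second date → JDN 2156548.
JDN 2155894 < JDN 2156548, so the first date is earlier.

first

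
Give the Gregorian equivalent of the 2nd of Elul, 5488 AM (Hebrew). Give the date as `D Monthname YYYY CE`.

Julian Day Number of the source date = 2352418.
Converting JDN 2352418 to the Gregorian calendar gives 7 August 1728 CE.

7 August 1728 CE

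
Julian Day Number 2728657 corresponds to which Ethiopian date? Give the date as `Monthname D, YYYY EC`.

Pagume 5, 2750 EC

The Gregorian equivalent of JDN 2728657 is 16 September 2758.
In the Ethiopian calendar that day is Pagume 5, 2750 EC.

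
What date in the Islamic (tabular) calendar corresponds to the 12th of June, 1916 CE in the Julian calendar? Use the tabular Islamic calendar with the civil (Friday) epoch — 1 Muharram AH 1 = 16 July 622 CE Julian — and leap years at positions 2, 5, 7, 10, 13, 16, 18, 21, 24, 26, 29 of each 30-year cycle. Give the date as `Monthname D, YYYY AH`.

Both dates share Julian Day Number 2421040; in the tabular Islamic calendar that is 23 Sha'ban 1334 AH.

Sha'ban 23, 1334 AH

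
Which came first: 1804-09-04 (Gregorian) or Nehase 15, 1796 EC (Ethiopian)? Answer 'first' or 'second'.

The two dates have Julian Day Numbers 2380204 and 2380189 respectively.
Since 2380189 < 2380204, the second date comes first.

second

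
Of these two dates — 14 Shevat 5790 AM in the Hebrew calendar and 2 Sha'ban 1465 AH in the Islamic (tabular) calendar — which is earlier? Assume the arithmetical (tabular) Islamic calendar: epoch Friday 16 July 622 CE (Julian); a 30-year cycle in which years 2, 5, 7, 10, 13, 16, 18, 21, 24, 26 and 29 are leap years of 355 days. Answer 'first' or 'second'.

first

First date → JDN 2462520; second date → JDN 2467441.
JDN 2462520 < JDN 2467441, so the first date is earlier.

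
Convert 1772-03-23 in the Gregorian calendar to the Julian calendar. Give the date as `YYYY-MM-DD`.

1772-03-12

The Julian–Gregorian offset here is 11 days (Julian trailing).
23 March 1772 Gregorian − 11 days → 12 March 1772 Julian.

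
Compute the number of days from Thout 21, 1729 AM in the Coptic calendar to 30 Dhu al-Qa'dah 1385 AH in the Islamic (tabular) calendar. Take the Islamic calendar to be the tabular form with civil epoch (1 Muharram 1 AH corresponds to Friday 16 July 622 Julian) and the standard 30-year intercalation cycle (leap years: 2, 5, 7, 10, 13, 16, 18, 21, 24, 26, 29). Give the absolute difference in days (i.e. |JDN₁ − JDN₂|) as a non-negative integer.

16995

First date → JDN 2456202; second date → JDN 2439207.
The interval is |2456202 − 2439207| = 16995 days.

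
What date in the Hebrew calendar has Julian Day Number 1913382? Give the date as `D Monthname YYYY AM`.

25 Tammuz 4286 AM

The proleptic Gregorian equivalent of JDN 1913382 is 24 July 526.
In the Hebrew calendar that day is 25 Tammuz 4286 AM.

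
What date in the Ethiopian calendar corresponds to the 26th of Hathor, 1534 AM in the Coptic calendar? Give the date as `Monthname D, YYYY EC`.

Both dates share Julian Day Number 2385043; in the Ethiopian calendar that is 26 Hidar 1810 EC.

Hidar 26, 1810 EC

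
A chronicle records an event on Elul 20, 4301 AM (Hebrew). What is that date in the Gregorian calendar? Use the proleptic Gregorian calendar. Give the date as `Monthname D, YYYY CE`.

August 30, 541 CE

Julian Day Number of the source date = 1918898.
Converting JDN 1918898 to the Gregorian calendar gives 30 August 541 CE.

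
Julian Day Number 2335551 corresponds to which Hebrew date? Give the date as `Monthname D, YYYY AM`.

Iyar 25, 5442 AM

The Gregorian equivalent of JDN 2335551 is 2 June 1682.
In the Hebrew calendar that day is Iyar 25, 5442 AM.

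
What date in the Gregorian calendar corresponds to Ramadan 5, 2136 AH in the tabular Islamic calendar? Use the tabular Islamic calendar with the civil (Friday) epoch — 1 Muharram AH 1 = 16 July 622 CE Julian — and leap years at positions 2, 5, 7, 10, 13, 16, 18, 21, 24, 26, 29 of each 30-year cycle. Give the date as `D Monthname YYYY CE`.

Julian Day Number of the source date = 2705253.
Converting JDN 2705253 to the Gregorian calendar gives 18 August 2694 CE.

18 August 2694 CE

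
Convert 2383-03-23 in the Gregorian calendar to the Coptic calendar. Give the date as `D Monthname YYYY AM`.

11 Paremhat 2099 AM

Both dates share Julian Day Number 2591514; in the Coptic calendar that is 11 Paremhat 2099 AM.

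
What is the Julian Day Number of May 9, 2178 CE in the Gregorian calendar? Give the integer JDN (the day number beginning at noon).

JDN 2400001 is 17 November 1858 CE (Gregorian), MJD 0; the target day is +116686 days from there, so JDN = 2516687.

2516687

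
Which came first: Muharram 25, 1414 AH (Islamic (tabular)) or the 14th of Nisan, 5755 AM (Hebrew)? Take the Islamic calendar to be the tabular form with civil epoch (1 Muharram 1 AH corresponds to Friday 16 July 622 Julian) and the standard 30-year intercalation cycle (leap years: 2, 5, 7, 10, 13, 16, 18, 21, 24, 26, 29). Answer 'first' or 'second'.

first

First date → JDN 2449184; second date → JDN 2449822.
JDN 2449184 < JDN 2449822, so the first date is earlier.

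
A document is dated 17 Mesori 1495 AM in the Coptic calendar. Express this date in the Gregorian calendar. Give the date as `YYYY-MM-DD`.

1779-08-21

Julian Day Number of the source date = 2371059.
Converting JDN 2371059 to the Gregorian calendar gives 21 August 1779 CE.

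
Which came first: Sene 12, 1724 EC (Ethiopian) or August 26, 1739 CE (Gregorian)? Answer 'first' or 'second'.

first

The two dates have Julian Day Numbers 2353828 and 2356454 respectively.
Since 2353828 < 2356454, the first date comes first.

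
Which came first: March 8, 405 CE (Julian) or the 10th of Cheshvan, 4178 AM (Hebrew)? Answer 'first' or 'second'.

first

Converting both to JDN: 1869051 vs 1873648; the smaller is the first.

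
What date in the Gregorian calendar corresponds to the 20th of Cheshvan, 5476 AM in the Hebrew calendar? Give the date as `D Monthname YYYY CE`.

Julian Day Number of the source date = 2347770.
Converting JDN 2347770 to the Gregorian calendar gives 16 November 1715 CE.

16 November 1715 CE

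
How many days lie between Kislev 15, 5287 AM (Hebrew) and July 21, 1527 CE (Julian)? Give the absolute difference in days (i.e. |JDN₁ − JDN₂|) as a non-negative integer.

JDN of the first date = 2278753.
JDN of the second date = 2278996.
|2278996 − 2278753| = 243.

243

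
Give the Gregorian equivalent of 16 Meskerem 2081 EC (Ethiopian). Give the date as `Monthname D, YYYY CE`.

September 26, 2088 CE

Both dates share Julian Day Number 2483956; in the Gregorian calendar that is 26 September 2088 CE.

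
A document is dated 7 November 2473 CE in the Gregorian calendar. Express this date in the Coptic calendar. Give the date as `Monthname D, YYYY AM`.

Paopi 25, 2190 AM

Julian Day Number of the source date = 2624616.
Converting JDN 2624616 to the Coptic calendar gives 25 Paopi 2190 AM.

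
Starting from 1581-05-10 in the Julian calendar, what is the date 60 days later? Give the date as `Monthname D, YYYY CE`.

The starting date is JDN 2298648; 2298648 + 60 = 2298708.
JDN 2298708 corresponds to July 9, 1581 CE.

July 9, 1581 CE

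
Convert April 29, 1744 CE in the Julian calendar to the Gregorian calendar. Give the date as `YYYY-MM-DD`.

At this point the Julian calendar is 11 days behind the Gregorian.
29 April 1744 Julian + 11 days → 10 May 1744 Gregorian.

1744-05-10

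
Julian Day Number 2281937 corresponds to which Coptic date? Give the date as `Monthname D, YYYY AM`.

Mesori 16, 1251 AM

The proleptic Gregorian equivalent of JDN 2281937 is 19 August 1535.
In the Coptic calendar that day is Mesori 16, 1251 AM.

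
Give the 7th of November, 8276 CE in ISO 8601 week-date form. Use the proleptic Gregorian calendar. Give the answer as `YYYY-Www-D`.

8276-W45-2

The weekday is Tuesday (ISO weekday 2).
That Tuesday belongs to ISO week 45 of ISO year 8276.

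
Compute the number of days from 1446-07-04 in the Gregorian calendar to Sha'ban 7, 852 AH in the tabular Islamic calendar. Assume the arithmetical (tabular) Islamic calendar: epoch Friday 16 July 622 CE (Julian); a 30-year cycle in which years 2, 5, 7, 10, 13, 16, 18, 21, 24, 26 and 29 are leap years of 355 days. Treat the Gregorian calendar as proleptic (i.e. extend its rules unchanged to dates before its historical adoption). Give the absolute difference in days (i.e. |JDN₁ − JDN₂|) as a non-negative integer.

834

First date → JDN 2249385; second date → JDN 2250219.
The interval is |2249385 − 2250219| = 834 days.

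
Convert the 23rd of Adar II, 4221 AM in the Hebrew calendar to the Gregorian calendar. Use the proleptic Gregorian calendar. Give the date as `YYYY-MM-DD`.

0461-03-22

Both dates share Julian Day Number 1889518; in the Gregorian calendar that is 22 March 461 CE.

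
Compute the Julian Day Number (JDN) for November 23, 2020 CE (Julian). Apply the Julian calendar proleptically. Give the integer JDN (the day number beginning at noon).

Equivalently 6 December 2020 (Gregorian).
JDN 2451545 is 1 January 2000 CE (Gregorian); the target day is +7645 days from there, so JDN = 2459190.

2459190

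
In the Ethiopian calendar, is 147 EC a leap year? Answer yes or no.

yes

147 mod 4 = 3; in the Ethiopian calendar a year is leap when year mod 4 = 3, so it is a leap year.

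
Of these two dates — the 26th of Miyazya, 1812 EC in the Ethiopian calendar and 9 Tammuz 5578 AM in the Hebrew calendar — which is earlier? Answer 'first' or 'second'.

second

Converting both to JDN: 2385924 vs 2385264; the smaller is the second.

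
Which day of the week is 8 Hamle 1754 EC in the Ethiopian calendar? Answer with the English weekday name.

Tuesday

Equivalently 13 July 1762 Gregorian, JDN 2364811.
JDN 2364811 mod 7 = 1, and JDN 0 was a Monday, so this is a Tuesday.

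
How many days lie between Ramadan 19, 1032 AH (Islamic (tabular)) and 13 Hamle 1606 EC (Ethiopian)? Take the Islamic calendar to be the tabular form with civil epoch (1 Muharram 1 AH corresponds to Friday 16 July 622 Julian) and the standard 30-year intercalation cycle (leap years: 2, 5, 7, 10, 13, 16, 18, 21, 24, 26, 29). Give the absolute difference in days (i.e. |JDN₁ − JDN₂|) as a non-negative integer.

3287

JDN of the first date = 2314046.
JDN of the second date = 2310759.
|2310759 − 2314046| = 3287.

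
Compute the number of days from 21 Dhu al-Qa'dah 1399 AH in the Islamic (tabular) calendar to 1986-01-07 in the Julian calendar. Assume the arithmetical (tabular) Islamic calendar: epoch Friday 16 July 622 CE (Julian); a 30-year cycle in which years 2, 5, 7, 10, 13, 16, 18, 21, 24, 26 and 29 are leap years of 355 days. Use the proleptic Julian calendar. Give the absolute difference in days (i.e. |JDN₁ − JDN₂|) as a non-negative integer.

JDN of the first date = 2444160.
JDN of the second date = 2446451.
|2446451 − 2444160| = 2291.

2291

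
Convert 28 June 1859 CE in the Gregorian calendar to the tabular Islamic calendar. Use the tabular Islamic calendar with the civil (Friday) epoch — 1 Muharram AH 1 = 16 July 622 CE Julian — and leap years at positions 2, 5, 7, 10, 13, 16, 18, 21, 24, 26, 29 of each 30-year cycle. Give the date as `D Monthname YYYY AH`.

27 Dhu al-Qa'dah 1275 AH

Julian Day Number of the source date = 2400224.
Converting JDN 2400224 to the tabular Islamic calendar gives 27 Dhu al-Qa'dah 1275 AH.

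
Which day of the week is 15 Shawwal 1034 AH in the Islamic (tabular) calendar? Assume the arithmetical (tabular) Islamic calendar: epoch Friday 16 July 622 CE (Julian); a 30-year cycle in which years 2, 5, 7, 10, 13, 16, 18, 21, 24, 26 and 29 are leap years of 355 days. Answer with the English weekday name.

This is JDN 2314781 (21 July 1625 Gregorian).
2314781 ≡ 0 (mod 7); counting from Monday = 0 gives Monday.

Monday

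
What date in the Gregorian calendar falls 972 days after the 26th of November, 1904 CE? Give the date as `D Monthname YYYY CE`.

JDN of the 26th of November, 1904 CE = 2416811.
2416811 + 972 = 2417783.
JDN 2417783 in the Gregorian calendar is 26 July 1907 CE.

26 July 1907 CE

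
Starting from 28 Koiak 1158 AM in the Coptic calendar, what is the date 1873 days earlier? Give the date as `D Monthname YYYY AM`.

JDN of 28 Koiak 1158 AM = 2247741.
2247741 − 1873 = 2245868.
JDN 2245868 in the Coptic calendar is 11 Hathor 1153 AM.

11 Hathor 1153 AM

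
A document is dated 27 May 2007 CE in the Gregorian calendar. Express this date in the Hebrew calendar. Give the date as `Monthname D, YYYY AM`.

Julian Day Number of the source date = 2454248.
Converting JDN 2454248 to the Hebrew calendar gives 10 Sivan 5767 AM.

Sivan 10, 5767 AM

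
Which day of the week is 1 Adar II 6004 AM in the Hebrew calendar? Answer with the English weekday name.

Monday

In the Gregorian calendar this is 11 March 2244 (JDN 2540734).
JDN 2540734 mod 7 = 0, and JDN 0 was a Monday, so this is a Monday.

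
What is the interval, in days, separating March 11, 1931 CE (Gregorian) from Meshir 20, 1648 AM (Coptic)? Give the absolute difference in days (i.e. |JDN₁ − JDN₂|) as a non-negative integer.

First date → JDN 2426412; second date → JDN 2426766.
The interval is |2426412 − 2426766| = 354 days.

354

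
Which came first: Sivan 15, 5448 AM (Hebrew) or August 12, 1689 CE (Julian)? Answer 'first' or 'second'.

The two dates have Julian Day Numbers 2337754 and 2338189 respectively.
Since 2337754 < 2338189, the first date comes first.

first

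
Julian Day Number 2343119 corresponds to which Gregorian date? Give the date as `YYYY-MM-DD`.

1703-02-21

JDN 2451545 is 1 Jan 2000; 2343119 is −108426 days from there.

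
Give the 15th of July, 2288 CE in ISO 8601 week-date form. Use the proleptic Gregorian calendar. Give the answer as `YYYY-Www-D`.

The weekday is Sunday (ISO weekday 7).
That Sunday belongs to ISO week 28 of ISO year 2288.

2288-W28-7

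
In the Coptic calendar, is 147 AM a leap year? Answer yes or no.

147 mod 4 = 3; in the Coptic calendar a year is leap when year mod 4 = 3, so it is a leap year.

yes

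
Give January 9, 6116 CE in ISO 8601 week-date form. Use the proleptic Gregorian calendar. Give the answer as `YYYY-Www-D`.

The weekday is Thursday (ISO weekday 4).
That Thursday belongs to ISO week 2 of ISO year 6116.

6116-W02-4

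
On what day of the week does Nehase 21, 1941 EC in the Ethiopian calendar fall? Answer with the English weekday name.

Saturday

This is JDN 2433156 (27 August 1949 Gregorian).
2433156 ≡ 5 (mod 7); counting from Monday = 0 gives Saturday.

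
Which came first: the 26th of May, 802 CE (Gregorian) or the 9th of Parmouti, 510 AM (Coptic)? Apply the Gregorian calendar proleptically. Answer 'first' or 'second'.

Converting both to JDN: 2014130 vs 2011160; the smaller is the second.

second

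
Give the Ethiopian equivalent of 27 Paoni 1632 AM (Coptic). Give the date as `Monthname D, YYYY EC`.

Both dates share Julian Day Number 2421049; in the Ethiopian calendar that is 27 Sene 1908 EC.

Sene 27, 1908 EC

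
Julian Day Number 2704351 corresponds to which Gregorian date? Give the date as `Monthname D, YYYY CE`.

JDN 2451545 is 1 Jan 2000; 2704351 is +252806 days from there.

February 28, 2692 CE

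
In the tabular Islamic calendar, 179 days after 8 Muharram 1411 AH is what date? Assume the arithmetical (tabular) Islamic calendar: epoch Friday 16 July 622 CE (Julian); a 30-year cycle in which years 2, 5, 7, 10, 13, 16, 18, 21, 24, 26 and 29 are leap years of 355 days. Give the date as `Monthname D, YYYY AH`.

The starting date is JDN 2448104; 2448104 + 179 = 2448283.
JDN 2448283 corresponds to Rajab 10, 1411 AH.

Rajab 10, 1411 AH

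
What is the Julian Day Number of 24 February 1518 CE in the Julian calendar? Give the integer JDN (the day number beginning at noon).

Equivalently 6 March 1518 (proleptic Gregorian).
JDN 2451545 is 1 January 2000 CE (Gregorian); the target day is −175983 days from there, so JDN = 2275562.

2275562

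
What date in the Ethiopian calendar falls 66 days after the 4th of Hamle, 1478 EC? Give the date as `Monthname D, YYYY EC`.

Meskerem 5, 1479 EC

JDN of the 4th of Hamle, 1478 EC = 2263998.
2263998 + 66 = 2264064.
JDN 2264064 in the Ethiopian calendar is Meskerem 5, 1479 EC.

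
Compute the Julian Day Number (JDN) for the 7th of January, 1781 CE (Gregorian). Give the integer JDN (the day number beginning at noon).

2371564

JDN 2400001 is 17 November 1858 CE (Gregorian), MJD 0; the target day is −28437 days from there, so JDN = 2371564.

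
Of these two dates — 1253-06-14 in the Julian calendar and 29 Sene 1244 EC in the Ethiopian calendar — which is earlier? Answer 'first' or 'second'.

second

The two dates have Julian Day Numbers 2178881 and 2178525 respectively.
Since 2178525 < 2178881, the second date comes first.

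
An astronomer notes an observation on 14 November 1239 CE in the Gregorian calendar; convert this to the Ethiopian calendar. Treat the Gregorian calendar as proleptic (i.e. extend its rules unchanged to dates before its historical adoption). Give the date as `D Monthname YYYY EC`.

Both dates share Julian Day Number 2173913; in the Ethiopian calendar that is 10 Hidar 1232 EC.

10 Hidar 1232 EC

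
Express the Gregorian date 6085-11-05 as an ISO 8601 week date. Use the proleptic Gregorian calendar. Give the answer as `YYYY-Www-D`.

The weekday is Monday (ISO weekday 1).
That Monday belongs to ISO week 45 of ISO year 6085.

6085-W45-1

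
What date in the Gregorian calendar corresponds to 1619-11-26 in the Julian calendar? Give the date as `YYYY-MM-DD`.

1619-12-06

The Julian–Gregorian offset here is 10 days (Julian trailing).
26 November 1619 Julian + 10 days → 6 December 1619 Gregorian.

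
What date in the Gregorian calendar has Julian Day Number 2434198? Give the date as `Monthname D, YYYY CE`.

Counting from JDN 2299161 = 15 Oct 1582 gives an offset of 135037 days.

July 4, 1952 CE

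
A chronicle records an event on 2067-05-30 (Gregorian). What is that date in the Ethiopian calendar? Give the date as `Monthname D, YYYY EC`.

Julian Day Number of the source date = 2476166.
Converting JDN 2476166 to the Ethiopian calendar gives 22 Ginbot 2059 EC.

Ginbot 22, 2059 EC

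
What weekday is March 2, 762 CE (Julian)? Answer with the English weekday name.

Tuesday

Equivalently 6 March 762 Gregorian, JDN 1999439.
JDN 1999439 mod 7 = 1, and JDN 0 was a Monday, so this is a Tuesday.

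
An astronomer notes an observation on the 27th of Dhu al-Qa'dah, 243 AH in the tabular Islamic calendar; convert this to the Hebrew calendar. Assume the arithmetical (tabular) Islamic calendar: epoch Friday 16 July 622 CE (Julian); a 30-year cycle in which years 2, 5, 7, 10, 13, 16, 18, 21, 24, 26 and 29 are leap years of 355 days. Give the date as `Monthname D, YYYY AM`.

Adar 28, 4618 AM

The source date corresponds to 21 March 858 in the proleptic Gregorian calendar (JDN 2034518).
That day falls on 28 Adar 4618 AM in the Hebrew calendar.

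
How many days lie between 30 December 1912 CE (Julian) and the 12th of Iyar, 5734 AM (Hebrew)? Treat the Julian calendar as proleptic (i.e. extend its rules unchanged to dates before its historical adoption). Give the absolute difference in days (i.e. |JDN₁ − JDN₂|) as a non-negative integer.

First date → JDN 2419780; second date → JDN 2442172.
The interval is |2419780 − 2442172| = 22392 days.

22392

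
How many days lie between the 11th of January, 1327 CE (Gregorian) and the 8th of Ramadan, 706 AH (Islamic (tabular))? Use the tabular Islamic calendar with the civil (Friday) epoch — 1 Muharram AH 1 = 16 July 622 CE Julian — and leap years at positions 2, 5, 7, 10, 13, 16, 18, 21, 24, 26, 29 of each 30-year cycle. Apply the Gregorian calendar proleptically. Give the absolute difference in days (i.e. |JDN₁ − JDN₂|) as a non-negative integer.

First date → JDN 2205747; second date → JDN 2198511.
The interval is |2205747 − 2198511| = 7236 days.

7236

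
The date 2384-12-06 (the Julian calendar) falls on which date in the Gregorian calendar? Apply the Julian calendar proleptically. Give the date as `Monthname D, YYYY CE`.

December 22, 2384 CE

At this point the Julian calendar is 16 days behind the Gregorian.
6 December 2384 Julian + 16 days → 22 December 2384 Gregorian.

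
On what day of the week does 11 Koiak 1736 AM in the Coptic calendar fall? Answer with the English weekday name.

Saturday

Equivalently 21 December 2019 Gregorian, JDN 2458839.
Since JDN mod 7 = 5 (0 = Monday), the day is Saturday.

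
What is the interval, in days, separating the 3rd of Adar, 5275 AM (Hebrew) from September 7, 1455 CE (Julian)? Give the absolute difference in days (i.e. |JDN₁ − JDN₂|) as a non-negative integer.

JDN of the first date = 2274460.
JDN of the second date = 2252746.
|2252746 − 2274460| = 21714.

21714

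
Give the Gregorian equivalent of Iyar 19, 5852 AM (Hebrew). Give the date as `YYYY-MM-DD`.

Julian Day Number of the source date = 2485294.
Converting JDN 2485294 to the Gregorian calendar gives 26 May 2092 CE.

2092-05-26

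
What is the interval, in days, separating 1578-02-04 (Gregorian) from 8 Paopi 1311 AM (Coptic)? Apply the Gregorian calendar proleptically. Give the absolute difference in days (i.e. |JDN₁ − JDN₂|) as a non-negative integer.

First date → JDN 2297447; second date → JDN 2303544.
The interval is |2297447 − 2303544| = 6097 days.

6097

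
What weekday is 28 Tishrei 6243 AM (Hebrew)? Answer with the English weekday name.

Equivalently 11 October 2482 Gregorian, JDN 2627876.
2627876 ≡ 6 (mod 7); counting from Monday = 0 gives Sunday.

Sunday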